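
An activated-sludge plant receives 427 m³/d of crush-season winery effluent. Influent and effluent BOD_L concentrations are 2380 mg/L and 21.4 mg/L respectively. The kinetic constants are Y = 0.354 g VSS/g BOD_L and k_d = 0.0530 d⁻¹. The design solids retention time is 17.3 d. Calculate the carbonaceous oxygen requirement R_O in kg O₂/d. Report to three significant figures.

Observed yield with endogenous decay: Y_obs = Y / (1 + k_d·θ_c) = 0.354 / (1 + 0.0530 × 17.3) = 0.354 / 1.917 = 0.1847 g VSS/g BOD_L.
Q·(S₀ − S) = 427 × (2380 − 21.4) × 10⁻³ = 1007 kg/d removed.
P_X = Y_obs·Q·(S₀ − S) = 0.1847 × 1007 = 186.0 kg VSS/d.
R_O = Q·ΔS − 1.42 P_X = 1007 − 264.1 = 743.0 kg O₂/d.

R_O ≈ 743 kg O₂/d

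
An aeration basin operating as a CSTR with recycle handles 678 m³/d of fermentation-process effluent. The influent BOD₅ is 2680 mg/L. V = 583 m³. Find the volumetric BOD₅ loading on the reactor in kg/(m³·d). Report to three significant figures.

L_v ≈ 3.12 kg BOD₅/(m³·d)

Applied BOD₅ load per unit volume = Q·S₀/V = (678 × 2680/1000)/583.0 = 3.117 kg BOD₅·m⁻³·d⁻¹.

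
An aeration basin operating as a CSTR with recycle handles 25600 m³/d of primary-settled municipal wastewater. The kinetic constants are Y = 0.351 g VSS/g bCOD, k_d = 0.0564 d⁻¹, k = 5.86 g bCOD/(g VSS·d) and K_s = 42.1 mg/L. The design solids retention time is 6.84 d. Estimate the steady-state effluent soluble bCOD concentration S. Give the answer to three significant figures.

For a completely mixed reactor with recycle the Lawrence–McCarty relation gives S = K_s·(1 + k_d·θ_c) / [θ_c·(Y·k − k_d) − 1] = 42.1 × (1 + 0.0564 × 6.84) / [6.84 × (0.351 × 5.86 − 0.0564) − 1] = 58.34 / 12.68 = 4.600 mg/L.

S ≈ 4.60 mg/L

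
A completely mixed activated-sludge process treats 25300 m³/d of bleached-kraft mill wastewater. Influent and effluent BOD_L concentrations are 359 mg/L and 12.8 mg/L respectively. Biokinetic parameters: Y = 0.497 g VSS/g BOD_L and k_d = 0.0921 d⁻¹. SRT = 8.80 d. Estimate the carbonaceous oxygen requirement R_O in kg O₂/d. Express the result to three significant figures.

R_O ≈ 5340 kg O₂/d

Observed yield with endogenous decay: Y_obs = Y / (1 + k_d·θ_c) = 0.497 / (1 + 0.0921 × 8.80) = 0.497 / 1.810 = 0.2745 g VSS/g BOD_L.
Mass of BOD_L removed per day: Q(S₀ − S) = 25300 × 346.2 g/m³ = 8759 kg/d.
Biomass synthesised: P_X = Y_obs × 8759 = 2404 kg VSS/d.
R_O = Q·(S₀ − S) − 1.42·P_X = 8759 − 1.42 × 2404 = 5345 kg O₂/d.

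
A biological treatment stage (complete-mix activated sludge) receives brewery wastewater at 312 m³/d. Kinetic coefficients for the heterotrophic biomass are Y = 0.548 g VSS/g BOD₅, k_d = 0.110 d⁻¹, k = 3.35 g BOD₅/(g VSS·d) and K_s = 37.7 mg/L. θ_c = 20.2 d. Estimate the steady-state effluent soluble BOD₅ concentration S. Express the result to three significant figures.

For a completely mixed reactor with recycle the Lawrence–McCarty relation gives S = K_s·(1 + k_d·θ_c) / [θ_c·(Y·k − k_d) − 1] = 37.7 × (1 + 0.110 × 20.2) / [20.2 × (0.548 × 3.35 − 0.110) − 1] = 121.5 / 33.86 = 3.587 mg/L.

S ≈ 3.59 mg/L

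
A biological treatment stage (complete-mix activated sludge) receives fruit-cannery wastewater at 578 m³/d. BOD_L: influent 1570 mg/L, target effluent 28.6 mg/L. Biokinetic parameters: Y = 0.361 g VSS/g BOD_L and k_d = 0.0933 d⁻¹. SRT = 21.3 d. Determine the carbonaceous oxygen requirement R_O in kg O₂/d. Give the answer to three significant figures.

Y_obs = Y / (1 + k_d θ_c) = 0.361 / (1 + 0.0933 × 21.3) = 0.361 / 2.987 = 0.1208.
Q·(S₀ − S) = 578 × (1570 − 28.6) × 10⁻³ = 890.9 kg/d removed.
P_X = Y_obs·Q·(S₀ − S) = 0.1208 × 890.9 = 107.7 kg VSS/d.
Carbonaceous O₂ demand = substrate oxidised − cell-mass equivalent = 890.9 − 1.42 × 107.7 = 738.0 kg O₂/d.

R_O ≈ 738 kg O₂/d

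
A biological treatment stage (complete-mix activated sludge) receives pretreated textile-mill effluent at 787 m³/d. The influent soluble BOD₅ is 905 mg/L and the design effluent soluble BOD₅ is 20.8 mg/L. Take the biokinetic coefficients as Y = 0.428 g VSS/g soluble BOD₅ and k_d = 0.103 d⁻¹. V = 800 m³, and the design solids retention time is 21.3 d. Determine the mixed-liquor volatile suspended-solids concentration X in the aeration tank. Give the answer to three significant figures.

Solving the biomass balance for X: X = Y Q (S₀−S) θ_c / [V (1+k_d θ_c)] = 0.428 × 787 × (905 − 20.8) × 21.3 / [800 × (1 + 0.103 × 21.3)] = 2483 mg/L.

X ≈ 2480 mg/L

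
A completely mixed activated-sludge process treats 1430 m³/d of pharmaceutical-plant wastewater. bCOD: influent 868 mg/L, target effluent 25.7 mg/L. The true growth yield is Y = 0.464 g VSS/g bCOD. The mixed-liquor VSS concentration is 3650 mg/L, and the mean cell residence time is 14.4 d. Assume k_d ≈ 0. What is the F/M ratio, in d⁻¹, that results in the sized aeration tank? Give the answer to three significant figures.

Biomass mass balance (decay neglected): V·X = Y·Q·(S₀ − S)·θ_c, so V = 0.464 × 1430 × (868 − 25.7) × 14.4 / 3650 = 2205 m³.
F/M = Q·S₀ / (V·X) = 1430 × 868 / (2205 × 3650) = 0.1542 g bCOD·(g VSS·d)⁻¹.

F/M ≈ 0.154 d⁻¹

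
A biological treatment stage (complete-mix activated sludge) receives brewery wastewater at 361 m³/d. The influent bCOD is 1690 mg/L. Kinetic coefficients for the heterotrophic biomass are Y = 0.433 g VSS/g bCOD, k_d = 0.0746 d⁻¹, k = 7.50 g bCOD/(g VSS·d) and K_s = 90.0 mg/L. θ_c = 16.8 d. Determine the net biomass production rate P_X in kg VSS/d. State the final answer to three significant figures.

From the Monod/SRT balance for a CMAS, S = K_s·(1+k_d θ_c)/[θ_c·(Y k − k_d) − 1] = 90.0 × (1 + 0.0746 × 16.8) / [16.8 × (0.433 × 7.50 − 0.0746) − 1] = 202.8 / 52.30 = 3.877 mg/L.
The observed yield is Y_obs = Y/(1 + k_d·θ_c) = 0.433 / (1 + 0.0746 × 16.8) = 0.433 / 2.253 = 0.1922 g VSS per g bCOD removed.
Mass of bCOD removed per day: Q(S₀ − S) = 361 × 1686 g/m³ = 608.7 kg/d.
Net biomass production P_X = Y_obs × Q·(S₀ − S) = 0.1922 × 608.7 = 117.0 kg VSS/d.

P_X ≈ 117 kg VSS/d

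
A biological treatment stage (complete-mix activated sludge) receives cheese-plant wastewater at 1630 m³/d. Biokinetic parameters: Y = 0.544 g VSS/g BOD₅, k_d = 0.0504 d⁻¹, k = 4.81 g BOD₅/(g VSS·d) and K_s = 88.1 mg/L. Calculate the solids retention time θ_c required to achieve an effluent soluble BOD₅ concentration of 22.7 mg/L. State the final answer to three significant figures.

θ_c ≈ 2.06 d

Specific growth rate at S = 22.7 mg/L: μ = YkS/(K_s+S) = 0.544·4.81·22.7/(88.1+22.7) = 0.5361 d⁻¹.
1/θ_c = 0.5361 − 0.0504 = 0.4857 d⁻¹, so θ_c = 2.059 d.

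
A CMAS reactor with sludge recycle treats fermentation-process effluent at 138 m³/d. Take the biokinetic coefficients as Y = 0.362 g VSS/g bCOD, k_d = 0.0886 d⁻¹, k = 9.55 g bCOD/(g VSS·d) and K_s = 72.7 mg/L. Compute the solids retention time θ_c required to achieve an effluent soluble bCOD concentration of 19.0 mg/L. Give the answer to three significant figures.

θ_c ≈ 1.59 d

From 1/θ_c = Y·k·S/(K_s + S) − k_d: Y·k·S/(K_s+S) = 0.362 × 9.55 × 19.0 / (72.7 + 19.0) = 0.7163 d⁻¹.
1/θ_c = 0.7163 − 0.0886 = 0.6277 d⁻¹, so θ_c = 1.593 d.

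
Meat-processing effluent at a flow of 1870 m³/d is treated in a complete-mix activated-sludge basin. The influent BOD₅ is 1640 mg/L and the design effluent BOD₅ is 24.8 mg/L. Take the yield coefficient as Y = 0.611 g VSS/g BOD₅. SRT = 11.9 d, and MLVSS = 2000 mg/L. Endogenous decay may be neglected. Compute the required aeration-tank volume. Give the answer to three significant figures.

Biomass mass balance (decay neglected): V·X = Y·Q·(S₀ − S)·θ_c, so V = 0.611 × 1870 × (1640 − 24.8) × 11.9 / 2000 = 10981 m³.

V ≈ 11000 m³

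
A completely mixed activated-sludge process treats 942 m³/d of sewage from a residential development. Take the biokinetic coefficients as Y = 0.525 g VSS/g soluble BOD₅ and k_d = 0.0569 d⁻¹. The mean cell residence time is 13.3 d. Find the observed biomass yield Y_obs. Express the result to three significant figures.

Y_obs = Y / (1 + k_d θ_c) = 0.525 / (1 + 0.0569 × 13.3) = 0.525 / 1.757 = 0.2988.

Y_obs ≈ 0.299 g VSS/g soluble BOD₅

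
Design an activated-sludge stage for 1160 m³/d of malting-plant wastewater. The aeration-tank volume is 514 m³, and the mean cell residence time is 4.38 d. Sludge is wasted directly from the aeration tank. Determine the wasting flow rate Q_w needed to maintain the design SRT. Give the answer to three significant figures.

Q_w ≈ 117 m³/d

For wasting at MLVSS concentration, Q_w = V/θ_c = 514.0/4.38 = 117.4 m³/d.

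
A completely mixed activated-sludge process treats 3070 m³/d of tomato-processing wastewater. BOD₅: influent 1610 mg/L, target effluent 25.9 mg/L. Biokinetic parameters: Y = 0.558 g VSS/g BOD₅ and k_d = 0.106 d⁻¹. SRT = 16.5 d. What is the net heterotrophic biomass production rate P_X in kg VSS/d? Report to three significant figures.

P_X ≈ 987 kg VSS/d

Observed yield with endogenous decay: Y_obs = Y / (1 + k_d·θ_c) = 0.558 / (1 + 0.106 × 16.5) = 0.558 / 2.749 = 0.2030 g VSS/g BOD₅.
ΔS = 1610 − 25.9 = 1584 mg/L, so the substrate removal rate is 3070 × 1584/1000 = 4863 kg BOD₅/d.
Biomass produced: P_X = Y_obs·Q·ΔS = 0.2030 × 4863 ≈ 987.1 kg VSS/d.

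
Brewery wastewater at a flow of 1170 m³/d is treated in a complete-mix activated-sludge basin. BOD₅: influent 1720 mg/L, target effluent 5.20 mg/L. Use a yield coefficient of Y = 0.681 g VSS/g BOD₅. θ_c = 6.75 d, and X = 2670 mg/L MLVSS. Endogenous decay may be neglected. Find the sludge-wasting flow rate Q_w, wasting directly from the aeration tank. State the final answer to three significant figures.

V·X = Y·Q·ΔS·θ_c gives V = 0.681 × 1170 × (1720 − 5.20) × 6.75 / 2670 = 3454 m³.
Wasting from the aeration tank: Q_w = V / θ_c = 3454 / 6.75 = 511.7 m³/d.

Q_w ≈ 512 m³/d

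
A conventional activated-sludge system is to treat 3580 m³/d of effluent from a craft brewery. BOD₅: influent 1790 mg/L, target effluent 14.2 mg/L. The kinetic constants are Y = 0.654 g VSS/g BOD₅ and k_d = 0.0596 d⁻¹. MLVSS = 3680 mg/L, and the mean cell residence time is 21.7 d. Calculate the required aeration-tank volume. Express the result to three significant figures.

Steady-state biomass mass balance: V·X·(1 + k_d·θ_c) = Y·Q·(S₀ − S)·θ_c, so V = 0.654 × 3580 × (1790 − 14.2) × 21.7 / [3680 × (1 + 0.0596 × 21.7)] = 9.02×10^7 / 8439 = 10691 m³.

V ≈ 10700 m³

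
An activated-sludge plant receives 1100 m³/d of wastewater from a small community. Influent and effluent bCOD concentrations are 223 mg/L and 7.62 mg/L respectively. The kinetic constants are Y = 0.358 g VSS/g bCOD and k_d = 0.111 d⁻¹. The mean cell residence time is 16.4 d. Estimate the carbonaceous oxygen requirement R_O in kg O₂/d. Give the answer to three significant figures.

Observed yield with endogenous decay: Y_obs = Y / (1 + k_d·θ_c) = 0.358 / (1 + 0.111 × 16.4) = 0.358 / 2.820 = 0.1269 g VSS/g bCOD.
ΔS = 223 − 7.62 = 215.4 mg/L, so the substrate removal rate is 1100 × 215.4/1000 = 236.9 kg bCOD/d.
Biomass synthesised: P_X = Y_obs × 236.9 = 30.07 kg VSS/d.
R_O = Q·ΔS − 1.42 P_X = 236.9 − 42.70 = 194.2 kg O₂/d.

R_O ≈ 194 kg O₂/d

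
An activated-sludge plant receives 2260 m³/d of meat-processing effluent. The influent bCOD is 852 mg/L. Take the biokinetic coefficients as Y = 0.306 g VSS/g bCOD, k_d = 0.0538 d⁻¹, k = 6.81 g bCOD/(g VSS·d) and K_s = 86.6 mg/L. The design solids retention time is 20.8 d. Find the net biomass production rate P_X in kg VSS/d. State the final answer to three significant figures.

Effluent substrate depends only on kinetics and SRT: S = K_s(1 + k_d θ_c) / [θ_c(Yk − k_d) − 1] = 86.6 × (1 + 0.0538 × 20.8) / [20.8 × (0.306 × 6.81 − 0.0538) − 1] = 183.5 / 41.23 = 4.451 mg/L.
Correct the yield for decay: Y_obs = Y/(1 + k_d θ_c) = 0.306 / (1 + 0.0538 × 20.8) = 0.306 / 2.119 = 0.1444.
Q·(S₀ − S) = 2260 × (852 − 4.45) × 10⁻³ = 1915 kg/d removed.
P_X = Y_obs · Q(S₀ − S) = 0.1444 × 1915 = 276.6 kg VSS/d.

P_X ≈ 277 kg VSS/d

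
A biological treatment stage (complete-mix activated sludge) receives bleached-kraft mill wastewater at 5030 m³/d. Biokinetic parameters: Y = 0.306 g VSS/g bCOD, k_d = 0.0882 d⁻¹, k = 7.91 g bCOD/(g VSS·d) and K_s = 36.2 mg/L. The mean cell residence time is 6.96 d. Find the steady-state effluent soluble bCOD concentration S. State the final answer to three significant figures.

Effluent substrate depends only on kinetics and SRT: S = K_s(1 + k_d θ_c) / [θ_c(Yk − k_d) − 1] = 36.2 × (1 + 0.0882 × 6.96) / [6.96 × (0.306 × 7.91 − 0.0882) − 1] = 58.42 / 15.23 = 3.835 mg/L.

S ≈ 3.84 mg/L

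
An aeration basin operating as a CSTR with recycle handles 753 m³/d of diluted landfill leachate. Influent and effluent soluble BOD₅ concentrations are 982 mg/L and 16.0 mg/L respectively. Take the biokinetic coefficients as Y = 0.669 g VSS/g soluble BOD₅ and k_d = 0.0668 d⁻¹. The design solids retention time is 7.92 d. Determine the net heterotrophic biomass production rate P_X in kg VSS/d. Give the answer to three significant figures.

Observed yield with endogenous decay: Y_obs = Y / (1 + k_d·θ_c) = 0.669 / (1 + 0.0668 × 7.92) = 0.669 / 1.529 = 0.4375 g VSS/g soluble BOD₅.
Mass of soluble BOD₅ removed per day: Q(S₀ − S) = 753 × 966.0 g/m³ = 727.4 kg/d.
Net biomass production P_X = Y_obs × Q·(S₀ − S) = 0.4375 × 727.4 = 318.3 kg VSS/d.

P_X ≈ 318 kg VSS/d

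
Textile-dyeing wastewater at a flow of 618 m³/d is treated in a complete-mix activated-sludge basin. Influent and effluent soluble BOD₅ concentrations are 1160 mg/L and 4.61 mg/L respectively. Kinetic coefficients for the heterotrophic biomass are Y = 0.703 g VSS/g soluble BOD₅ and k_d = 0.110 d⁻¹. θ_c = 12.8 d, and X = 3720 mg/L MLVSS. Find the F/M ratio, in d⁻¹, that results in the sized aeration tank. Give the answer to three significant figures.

Rearranging the biomass balance for a CMAS with decay, V = Y·Q·ΔS·θ_c / [X·(1+k_d θ_c)] = 0.703 × 618 × (1160 − 4.61) × 12.8 / [3720 × (1 + 0.110 × 12.8)] = 6.43×10^6 / 8958 = 717.3 m³.
Food-to-microorganism ratio F/M = Q S₀ / (V X) = 618 × 1160 / (717.3 × 3720) = 0.2687 d⁻¹.

F/M ≈ 0.269 d⁻¹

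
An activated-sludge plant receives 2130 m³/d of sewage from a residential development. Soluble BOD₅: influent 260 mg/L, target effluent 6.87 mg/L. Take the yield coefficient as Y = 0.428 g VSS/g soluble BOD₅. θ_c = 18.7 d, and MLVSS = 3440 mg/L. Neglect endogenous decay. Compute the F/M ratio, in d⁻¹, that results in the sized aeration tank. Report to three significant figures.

Biomass mass balance (decay neglected): V·X = Y·Q·(S₀ − S)·θ_c, so V = 0.428 × 2130 × (260 − 6.87) × 18.7 / 3440 = 1254 m³.
F/M = Q·S₀ / (V·X) = 2130 × 260 / (1254 × 3440) = 0.1283 g soluble BOD₅·(g VSS·d)⁻¹.

F/M ≈ 0.128 d⁻¹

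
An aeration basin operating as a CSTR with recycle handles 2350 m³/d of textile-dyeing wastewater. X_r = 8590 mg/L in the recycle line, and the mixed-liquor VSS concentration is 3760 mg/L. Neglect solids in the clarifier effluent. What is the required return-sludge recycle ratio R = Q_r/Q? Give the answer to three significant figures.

R = Q_r/Q = X/(X_r − X) = 3760 / (8590 − 3760) = 0.7785.

R ≈ 0.778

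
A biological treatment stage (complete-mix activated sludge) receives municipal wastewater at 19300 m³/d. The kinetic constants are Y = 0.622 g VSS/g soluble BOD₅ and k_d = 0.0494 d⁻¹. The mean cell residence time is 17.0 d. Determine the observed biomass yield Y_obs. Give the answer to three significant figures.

Y_obs ≈ 0.338 g VSS/g soluble BOD₅

Correct the yield for decay: Y_obs = Y/(1 + k_d θ_c) = 0.622 / (1 + 0.0494 × 17.0) = 0.622 / 1.840 = 0.3381.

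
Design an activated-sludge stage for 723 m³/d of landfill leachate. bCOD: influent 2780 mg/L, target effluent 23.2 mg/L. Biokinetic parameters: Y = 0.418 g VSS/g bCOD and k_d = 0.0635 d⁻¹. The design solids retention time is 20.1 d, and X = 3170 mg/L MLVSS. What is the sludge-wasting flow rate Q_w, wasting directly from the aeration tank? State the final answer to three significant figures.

Steady-state biomass mass balance: V·X·(1 + k_d·θ_c) = Y·Q·(S₀ − S)·θ_c, so V = 0.418 × 723 × (2780 − 23.2) × 20.1 / [3170 × (1 + 0.0635 × 20.1)] = 1.67×10^7 / 7216 = 2321 m³.
For wasting at MLVSS concentration, Q_w = V/θ_c = 2321/20.1 = 115.5 m³/d.

Q_w ≈ 115 m³/d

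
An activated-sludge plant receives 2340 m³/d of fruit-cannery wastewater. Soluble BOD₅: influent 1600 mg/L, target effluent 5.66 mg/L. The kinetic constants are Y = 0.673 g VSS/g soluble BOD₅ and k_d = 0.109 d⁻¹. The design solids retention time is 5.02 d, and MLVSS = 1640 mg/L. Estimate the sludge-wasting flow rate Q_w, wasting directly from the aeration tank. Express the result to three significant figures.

Q_w ≈ 990 m³/d

Steady-state biomass mass balance: V·X·(1 + k_d·θ_c) = Y·Q·(S₀ − S)·θ_c, so V = 0.673 × 2340 × (1600 − 5.66) × 5.02 / [1640 × (1 + 0.109 × 5.02)] = 1.26×10^7 / 2537 = 4967 m³.
Wasting from the aeration tank: Q_w = V / θ_c = 4967 / 5.02 = 989.5 m³/d.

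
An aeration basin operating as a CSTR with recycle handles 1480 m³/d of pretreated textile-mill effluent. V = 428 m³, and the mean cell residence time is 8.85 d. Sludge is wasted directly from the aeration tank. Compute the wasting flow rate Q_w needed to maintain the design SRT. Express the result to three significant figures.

For wasting at MLVSS concentration, Q_w = V/θ_c = 428.0/8.85 = 48.36 m³/d.

Q_w ≈ 48.4 m³/d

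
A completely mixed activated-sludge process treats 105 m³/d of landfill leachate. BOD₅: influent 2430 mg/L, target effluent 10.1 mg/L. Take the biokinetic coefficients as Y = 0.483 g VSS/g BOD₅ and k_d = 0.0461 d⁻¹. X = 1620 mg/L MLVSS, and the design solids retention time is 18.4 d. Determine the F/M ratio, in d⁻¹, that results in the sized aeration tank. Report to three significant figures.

F/M ≈ 0.209 d⁻¹

Steady-state biomass mass balance: V·X·(1 + k_d·θ_c) = Y·Q·(S₀ − S)·θ_c, so V = 0.483 × 105 × (2430 − 10.1) × 18.4 / [1620 × (1 + 0.0461 × 18.4)] = 2.26×10^6 / 2994 = 754.2 m³.
F/M = Q·S₀ / (V·X) = 105 × 2430 / (754.2 × 1620) = 0.2088 g BOD₅·(g VSS·d)⁻¹.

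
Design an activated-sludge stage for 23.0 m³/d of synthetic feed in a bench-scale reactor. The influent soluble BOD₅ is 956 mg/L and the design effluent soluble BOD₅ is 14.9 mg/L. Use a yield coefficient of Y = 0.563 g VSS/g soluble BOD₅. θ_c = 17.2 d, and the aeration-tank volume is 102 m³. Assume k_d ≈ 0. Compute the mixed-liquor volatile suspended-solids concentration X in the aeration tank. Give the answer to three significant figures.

X ≈ 2050 mg/L

From V·X = Y·Q·(S₀ − S)·θ_c (decay neglected): X = 0.563 × 23.0 × (956 − 14.9) × 17.2 / 102 = 2055 mg/L.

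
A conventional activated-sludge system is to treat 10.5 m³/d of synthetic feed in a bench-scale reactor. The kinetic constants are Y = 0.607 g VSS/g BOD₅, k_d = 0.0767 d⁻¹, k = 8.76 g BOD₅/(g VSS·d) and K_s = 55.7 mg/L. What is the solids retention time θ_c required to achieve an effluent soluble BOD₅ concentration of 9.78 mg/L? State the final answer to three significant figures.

θ_c ≈ 1.39 d

From 1/θ_c = Y·k·S/(K_s + S) − k_d: Y·k·S/(K_s+S) = 0.607 × 8.76 × 9.78 / (55.7 + 9.78) = 0.7942 d⁻¹.
1/θ_c = 0.7942 − 0.0767 = 0.7175 d⁻¹, so θ_c = 1.394 d.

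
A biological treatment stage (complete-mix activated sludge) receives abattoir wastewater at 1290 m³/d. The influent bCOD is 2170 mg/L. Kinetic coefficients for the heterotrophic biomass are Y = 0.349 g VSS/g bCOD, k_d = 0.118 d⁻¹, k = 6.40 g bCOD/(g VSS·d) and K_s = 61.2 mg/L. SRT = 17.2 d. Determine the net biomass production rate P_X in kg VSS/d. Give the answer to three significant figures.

For a completely mixed reactor with recycle the Lawrence–McCarty relation gives S = K_s·(1 + k_d·θ_c) / [θ_c·(Y·k − k_d) − 1] = 61.2 × (1 + 0.118 × 17.2) / [17.2 × (0.349 × 6.40 − 0.118) − 1] = 185.4 / 35.39 = 5.239 mg/L.
The observed yield is Y_obs = Y/(1 + k_d·θ_c) = 0.349 / (1 + 0.118 × 17.2) = 0.349 / 3.030 = 0.1152 g VSS per g bCOD removed.
Mass of bCOD removed per day: Q(S₀ − S) = 1290 × 2165 g/m³ = 2793 kg/d.
P_X = Y_obs · Q(S₀ − S) = 0.1152 × 2793 = 321.7 kg VSS/d.

P_X ≈ 322 kg VSS/d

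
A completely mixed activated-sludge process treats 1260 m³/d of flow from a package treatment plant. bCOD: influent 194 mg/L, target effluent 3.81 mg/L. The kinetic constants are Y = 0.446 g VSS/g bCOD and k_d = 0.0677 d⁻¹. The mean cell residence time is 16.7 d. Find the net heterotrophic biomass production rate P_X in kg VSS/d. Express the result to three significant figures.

Y_obs = Y / (1 + k_d θ_c) = 0.446 / (1 + 0.0677 × 16.7) = 0.446 / 2.131 = 0.2093.
Mass of bCOD removed per day: Q(S₀ − S) = 1260 × 190.2 g/m³ = 239.6 kg/d.
So the net sludge growth is P_X = 0.2093 × 239.6 = 50.16 kg VSS/d.

P_X ≈ 50.2 kg VSS/d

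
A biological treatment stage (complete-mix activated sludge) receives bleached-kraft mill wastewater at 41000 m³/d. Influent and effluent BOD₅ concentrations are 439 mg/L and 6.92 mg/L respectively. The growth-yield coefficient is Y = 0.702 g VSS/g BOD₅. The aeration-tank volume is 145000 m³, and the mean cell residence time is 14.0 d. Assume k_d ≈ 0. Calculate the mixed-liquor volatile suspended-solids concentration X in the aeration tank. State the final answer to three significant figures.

X ≈ 1200 mg/L

From V·X = Y·Q·(S₀ − S)·θ_c (decay neglected): X = 0.702 × 41000 × (439 − 6.92) × 14.0 / 145000 = 1201 mg/L.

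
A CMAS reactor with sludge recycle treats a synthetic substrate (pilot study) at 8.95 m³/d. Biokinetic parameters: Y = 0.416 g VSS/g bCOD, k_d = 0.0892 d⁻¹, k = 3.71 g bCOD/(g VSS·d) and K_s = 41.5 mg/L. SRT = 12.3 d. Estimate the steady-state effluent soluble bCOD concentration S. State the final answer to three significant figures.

For a completely mixed reactor with recycle the Lawrence–McCarty relation gives S = K_s·(1 + k_d·θ_c) / [θ_c·(Y·k − k_d) − 1] = 41.5 × (1 + 0.0892 × 12.3) / [12.3 × (0.416 × 3.71 − 0.0892) − 1] = 87.03 / 16.89 = 5.154 mg/L.

S ≈ 5.15 mg/L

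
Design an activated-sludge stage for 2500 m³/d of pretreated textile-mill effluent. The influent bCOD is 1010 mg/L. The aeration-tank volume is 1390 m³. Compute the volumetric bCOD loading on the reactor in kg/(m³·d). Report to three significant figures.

L_v ≈ 1.82 kg bCOD/(m³·d)

L_v = Q S₀ / V = 2500 × 1010 × 10⁻³ / 1390 = 1.817 kg/(m³·d).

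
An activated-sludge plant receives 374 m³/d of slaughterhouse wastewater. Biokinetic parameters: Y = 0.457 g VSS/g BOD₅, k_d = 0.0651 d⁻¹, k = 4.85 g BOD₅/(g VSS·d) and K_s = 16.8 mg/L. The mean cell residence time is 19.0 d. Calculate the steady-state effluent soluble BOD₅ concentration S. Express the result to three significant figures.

S ≈ 0.942 mg/L

Effluent substrate depends only on kinetics and SRT: S = K_s(1 + k_d θ_c) / [θ_c(Yk − k_d) − 1] = 16.8 × (1 + 0.0651 × 19.0) / [19.0 × (0.457 × 4.85 − 0.0651) − 1] = 37.58 / 39.88 = 0.9424 mg/L.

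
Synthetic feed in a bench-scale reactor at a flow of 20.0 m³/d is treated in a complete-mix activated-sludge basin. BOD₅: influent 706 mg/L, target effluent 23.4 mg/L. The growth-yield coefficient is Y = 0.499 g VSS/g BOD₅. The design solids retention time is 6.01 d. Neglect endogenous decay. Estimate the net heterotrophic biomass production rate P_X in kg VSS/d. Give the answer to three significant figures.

Since k_d ≈ 0, Y_obs = Y = 0.499 g VSS/g BOD₅.
Mass of BOD₅ removed per day: Q(S₀ − S) = 20.0 × 682.6 g/m³ = 13.65 kg/d.
P_X = Y_obs · Q(S₀ − S) = 0.4990 × 13.65 = 6.812 kg VSS/d.

P_X ≈ 6.81 kg VSS/d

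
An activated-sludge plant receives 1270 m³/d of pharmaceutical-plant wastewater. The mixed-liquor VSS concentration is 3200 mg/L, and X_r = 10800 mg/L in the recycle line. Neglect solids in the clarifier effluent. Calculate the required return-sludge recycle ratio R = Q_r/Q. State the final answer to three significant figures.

Mass balance around the secondary clarifier (neglecting effluent solids): R = X / (X_r − X) = 3200 / (10800 − 3200) = 0.4211.

R ≈ 0.421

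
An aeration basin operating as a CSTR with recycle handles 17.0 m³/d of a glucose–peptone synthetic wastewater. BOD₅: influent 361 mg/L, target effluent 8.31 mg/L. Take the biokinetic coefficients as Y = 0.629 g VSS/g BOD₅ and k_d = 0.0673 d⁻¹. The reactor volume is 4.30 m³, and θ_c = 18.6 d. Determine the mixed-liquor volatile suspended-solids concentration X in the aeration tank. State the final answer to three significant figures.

X ≈ 7240 mg/L

Solving the biomass balance for X: X = Y Q (S₀−S) θ_c / [V (1+k_d θ_c)] = 0.629 × 17.0 × (361 − 8.31) × 18.6 / [4.30 × (1 + 0.0673 × 18.6)] = 7245 mg/L.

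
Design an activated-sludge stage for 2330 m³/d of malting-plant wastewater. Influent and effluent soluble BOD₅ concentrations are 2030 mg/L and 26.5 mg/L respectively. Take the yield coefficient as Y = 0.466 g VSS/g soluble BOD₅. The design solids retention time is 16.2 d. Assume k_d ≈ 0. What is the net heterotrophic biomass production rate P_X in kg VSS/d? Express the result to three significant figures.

No decay correction is needed, so Y_obs = Y = 0.466.
Mass of soluble BOD₅ removed per day: Q(S₀ − S) = 2330 × 2004 g/m³ = 4668 kg/d.
So the net sludge growth is P_X = 0.4660 × 4668 = 2175 kg VSS/d.

P_X ≈ 2180 kg VSS/d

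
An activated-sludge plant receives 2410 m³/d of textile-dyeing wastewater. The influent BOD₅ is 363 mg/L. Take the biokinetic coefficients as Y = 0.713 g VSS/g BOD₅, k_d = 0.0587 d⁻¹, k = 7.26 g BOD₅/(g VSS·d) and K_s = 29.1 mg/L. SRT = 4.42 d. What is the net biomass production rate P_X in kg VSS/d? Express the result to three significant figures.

For a completely mixed reactor with recycle the Lawrence–McCarty relation gives S = K_s·(1 + k_d·θ_c) / [θ_c·(Y·k − k_d) − 1] = 29.1 × (1 + 0.0587 × 4.42) / [4.42 × (0.713 × 7.26 − 0.0587) − 1] = 36.65 / 21.62 = 1.695 mg/L.
Correct the yield for decay: Y_obs = Y/(1 + k_d θ_c) = 0.713 / (1 + 0.0587 × 4.42) = 0.713 / 1.259 = 0.5661.
ΔS = 363 − 1.70 = 361.3 mg/L, so the substrate removal rate is 2410 × 361.3/1000 = 870.7 kg BOD₅/d.
Biomass produced: P_X = Y_obs·Q·ΔS = 0.5661 × 870.7 ≈ 492.9 kg VSS/d.

P_X ≈ 493 kg VSS/d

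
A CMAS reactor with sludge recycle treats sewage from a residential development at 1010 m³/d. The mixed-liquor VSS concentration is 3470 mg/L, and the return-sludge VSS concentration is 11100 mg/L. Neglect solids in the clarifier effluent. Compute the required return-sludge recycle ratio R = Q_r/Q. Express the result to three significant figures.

R ≈ 0.455

R = Q_r/Q = X/(X_r − X) = 3470 / (11100 − 3470) = 0.4548.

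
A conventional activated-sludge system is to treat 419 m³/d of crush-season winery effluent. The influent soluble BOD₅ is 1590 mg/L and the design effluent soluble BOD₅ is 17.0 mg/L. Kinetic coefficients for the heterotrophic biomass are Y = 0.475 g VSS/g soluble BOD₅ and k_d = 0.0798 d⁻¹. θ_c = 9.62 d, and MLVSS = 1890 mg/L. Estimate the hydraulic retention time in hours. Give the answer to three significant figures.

Steady-state biomass mass balance: V·X·(1 + k_d·θ_c) = Y·Q·(S₀ − S)·θ_c, so V = 0.475 × 419 × (1590 − 17.0) × 9.62 / [1890 × (1 + 0.0798 × 9.62)] = 3.01×10^6 / 3341 = 901.5 m³.
Hydraulic retention time τ = V/Q = 901.5 / 419 = 2.151 d = 51.63 h.

τ ≈ 51.6 h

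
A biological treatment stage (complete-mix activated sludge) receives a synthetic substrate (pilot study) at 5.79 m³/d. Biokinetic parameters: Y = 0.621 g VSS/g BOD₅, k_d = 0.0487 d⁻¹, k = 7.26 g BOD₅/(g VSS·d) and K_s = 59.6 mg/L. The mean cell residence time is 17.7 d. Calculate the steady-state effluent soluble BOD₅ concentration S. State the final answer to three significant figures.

S ≈ 1.42 mg/L

From the Monod/SRT balance for a CMAS, S = K_s·(1+k_d θ_c)/[θ_c·(Y k − k_d) − 1] = 59.6 × (1 + 0.0487 × 17.7) / [17.7 × (0.621 × 7.26 − 0.0487) − 1] = 111.0 / 77.94 = 1.424 mg/L.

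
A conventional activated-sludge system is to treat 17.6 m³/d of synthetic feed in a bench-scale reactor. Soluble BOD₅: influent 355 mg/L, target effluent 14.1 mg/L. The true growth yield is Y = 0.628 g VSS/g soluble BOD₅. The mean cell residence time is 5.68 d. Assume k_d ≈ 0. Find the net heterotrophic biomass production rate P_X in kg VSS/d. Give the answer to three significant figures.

P_X ≈ 3.77 kg VSS/d

No decay correction is needed, so Y_obs = Y = 0.628.
Q·(S₀ − S) = 17.6 × (355 − 14.1) × 10⁻³ = 6.000 kg/d removed.
P_X = Y_obs · Q(S₀ − S) = 0.6280 × 6.000 = 3.768 kg VSS/d.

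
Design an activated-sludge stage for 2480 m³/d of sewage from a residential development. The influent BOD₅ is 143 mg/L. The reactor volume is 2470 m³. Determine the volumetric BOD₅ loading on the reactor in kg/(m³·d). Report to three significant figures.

L_v ≈ 0.144 kg BOD₅/(m³·d)

Applied BOD₅ load per unit volume = Q·S₀/V = (2480 × 143/1000)/2470 = 0.1436 kg BOD₅·m⁻³·d⁻¹.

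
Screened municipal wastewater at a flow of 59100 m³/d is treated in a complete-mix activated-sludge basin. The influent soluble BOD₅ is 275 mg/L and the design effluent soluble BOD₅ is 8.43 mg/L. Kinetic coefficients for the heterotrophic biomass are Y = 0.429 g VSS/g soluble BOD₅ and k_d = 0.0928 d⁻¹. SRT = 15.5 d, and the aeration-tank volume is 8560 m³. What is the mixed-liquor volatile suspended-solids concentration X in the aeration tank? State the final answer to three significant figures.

X ≈ 5020 mg/L

Solving the biomass balance for X: X = Y Q (S₀−S) θ_c / [V (1+k_d θ_c)] = 0.429 × 59100 × (275 − 8.43) × 15.5 / [8560 × (1 + 0.0928 × 15.5)] = 5019 mg/L.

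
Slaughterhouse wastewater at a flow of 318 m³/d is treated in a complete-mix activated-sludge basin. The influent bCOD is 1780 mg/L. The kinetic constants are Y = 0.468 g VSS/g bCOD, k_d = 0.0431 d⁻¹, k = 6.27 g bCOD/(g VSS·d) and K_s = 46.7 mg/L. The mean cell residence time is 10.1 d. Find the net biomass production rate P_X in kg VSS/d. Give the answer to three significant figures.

From the Monod/SRT balance for a CMAS, S = K_s·(1+k_d θ_c)/[θ_c·(Y k − k_d) − 1] = 46.7 × (1 + 0.0431 × 10.1) / [10.1 × (0.468 × 6.27 − 0.0431) − 1] = 67.03 / 28.20 = 2.377 mg/L.
Correct the yield for decay: Y_obs = Y/(1 + k_d θ_c) = 0.468 / (1 + 0.0431 × 10.1) = 0.468 / 1.435 = 0.3261.
ΔS = 1780 − 2.38 = 1778 mg/L, so the substrate removal rate is 318 × 1778/1000 = 565.3 kg bCOD/d.
P_X = Y_obs · Q(S₀ − S) = 0.3261 × 565.3 = 184.3 kg VSS/d.

P_X ≈ 184 kg VSS/d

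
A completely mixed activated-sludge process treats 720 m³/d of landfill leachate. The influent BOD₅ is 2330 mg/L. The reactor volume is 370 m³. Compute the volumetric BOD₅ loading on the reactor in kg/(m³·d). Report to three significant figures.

L_v ≈ 4.53 kg BOD₅/(m³·d)

L_v = Q S₀ / V = 720 × 2330 × 10⁻³ / 370.0 = 4.534 kg/(m³·d).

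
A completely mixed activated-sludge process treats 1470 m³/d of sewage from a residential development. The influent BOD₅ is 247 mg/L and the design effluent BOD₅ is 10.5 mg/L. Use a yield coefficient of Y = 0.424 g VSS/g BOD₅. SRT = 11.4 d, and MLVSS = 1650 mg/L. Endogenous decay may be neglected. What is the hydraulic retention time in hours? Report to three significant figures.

τ ≈ 16.6 h

With k_d = 0 the design equation reduces to V = Y Q (S₀−S) θ_c / X = 0.424 × 1470 × (247 − 10.5) × 11.4 / 1650 = 1018 m³.
Hydraulic retention time τ = V/Q = 1018 / 1470 = 0.6928 d = 16.63 h.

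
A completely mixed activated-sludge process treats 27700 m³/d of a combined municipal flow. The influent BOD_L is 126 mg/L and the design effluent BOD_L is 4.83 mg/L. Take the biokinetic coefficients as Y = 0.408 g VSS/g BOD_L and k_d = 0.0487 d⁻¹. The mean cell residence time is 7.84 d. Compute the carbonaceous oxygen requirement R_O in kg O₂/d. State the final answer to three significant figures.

R_O ≈ 1950 kg O₂/d

Observed yield with endogenous decay: Y_obs = Y / (1 + k_d·θ_c) = 0.408 / (1 + 0.0487 × 7.84) = 0.408 / 1.382 = 0.2953 g VSS/g BOD_L.
Substrate removed = Q·(S₀ − S) = 27700 m³/d × (126 − 4.83) g/m³ = 3.36×10^6 g/d = 3356 kg/d.
P_X = Y_obs·Q·(S₀ − S) = 0.2953 × 3356 = 991.0 kg VSS/d.
R_O = Q·(S₀ − S) − 1.42·P_X = 3356 − 1.42 × 991.0 = 1949 kg O₂/d.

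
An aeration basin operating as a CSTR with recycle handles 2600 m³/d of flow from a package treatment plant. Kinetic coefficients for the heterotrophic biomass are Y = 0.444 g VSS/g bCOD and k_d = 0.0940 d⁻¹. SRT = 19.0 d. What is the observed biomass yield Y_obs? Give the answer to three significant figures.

Correct the yield for decay: Y_obs = Y/(1 + k_d θ_c) = 0.444 / (1 + 0.0940 × 19.0) = 0.444 / 2.786 = 0.1594.

Y_obs ≈ 0.159 g VSS/g bCOD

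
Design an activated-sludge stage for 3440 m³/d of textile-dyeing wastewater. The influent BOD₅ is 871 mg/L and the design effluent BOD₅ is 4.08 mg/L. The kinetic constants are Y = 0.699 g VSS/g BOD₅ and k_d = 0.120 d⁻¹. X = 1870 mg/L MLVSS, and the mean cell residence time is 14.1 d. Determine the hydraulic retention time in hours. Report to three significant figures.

Rearranging the biomass balance for a CMAS with decay, V = Y·Q·ΔS·θ_c / [X·(1+k_d θ_c)] = 0.699 × 3440 × (871 − 4.08) × 14.1 / [1870 × (1 + 0.120 × 14.1)] = 2.94×10^7 / 5034 = 5839 m³.
Hydraulic retention time τ = V/Q = 5839 / 3440 = 1.697 d = 40.74 h.

τ ≈ 40.7 h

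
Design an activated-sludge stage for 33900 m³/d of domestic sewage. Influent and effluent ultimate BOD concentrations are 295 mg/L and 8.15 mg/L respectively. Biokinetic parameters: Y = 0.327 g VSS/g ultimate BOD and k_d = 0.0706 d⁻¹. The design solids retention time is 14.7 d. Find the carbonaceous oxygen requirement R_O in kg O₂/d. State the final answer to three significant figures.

R_O ≈ 7510 kg O₂/d

Correct the yield for decay: Y_obs = Y/(1 + k_d θ_c) = 0.327 / (1 + 0.0706 × 14.7) = 0.327 / 2.038 = 0.1605.
ΔS = 295 − 8.15 = 286.9 mg/L, so the substrate removal rate is 33900 × 286.9/1000 = 9724 kg ultimate BOD/d.
Net sludge production P_X = 0.1605 × 9724 = 1560 kg VSS/d.
R_O = Q·ΔS − 1.42 P_X = 9724 − 2216 = 7508 kg O₂/d.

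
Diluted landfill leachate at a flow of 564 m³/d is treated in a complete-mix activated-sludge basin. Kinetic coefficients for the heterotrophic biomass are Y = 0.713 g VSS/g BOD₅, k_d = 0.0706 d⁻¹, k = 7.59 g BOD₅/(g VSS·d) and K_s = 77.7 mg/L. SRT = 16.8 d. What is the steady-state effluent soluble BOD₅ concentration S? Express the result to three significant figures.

From the Monod/SRT balance for a CMAS, S = K_s·(1+k_d θ_c)/[θ_c·(Y k − k_d) − 1] = 77.7 × (1 + 0.0706 × 16.8) / [16.8 × (0.713 × 7.59 − 0.0706) − 1] = 169.9 / 88.73 = 1.914 mg/L.

S ≈ 1.91 mg/L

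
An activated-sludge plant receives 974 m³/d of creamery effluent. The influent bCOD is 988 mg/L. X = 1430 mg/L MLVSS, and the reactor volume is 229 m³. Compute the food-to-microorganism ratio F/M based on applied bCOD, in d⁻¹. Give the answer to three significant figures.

F/M = applied load / biomass = Q·S₀/(V·X) = 974 × 988 / (229.0 × 1430) = 2.939 d⁻¹.

F/M ≈ 2.94 d⁻¹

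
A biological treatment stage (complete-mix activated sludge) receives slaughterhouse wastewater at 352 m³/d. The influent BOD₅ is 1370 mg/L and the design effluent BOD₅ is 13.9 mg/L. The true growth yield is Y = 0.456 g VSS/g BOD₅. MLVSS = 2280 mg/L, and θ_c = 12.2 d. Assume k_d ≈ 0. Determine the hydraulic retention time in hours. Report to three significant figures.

τ ≈ 79.4 h

With k_d = 0 the design equation reduces to V = Y Q (S₀−S) θ_c / X = 0.456 × 352 × (1370 − 13.9) × 12.2 / 2280 = 1165 m³.
Hydraulic retention time τ = V/Q = 1165 / 352 = 3.309 d = 79.41 h.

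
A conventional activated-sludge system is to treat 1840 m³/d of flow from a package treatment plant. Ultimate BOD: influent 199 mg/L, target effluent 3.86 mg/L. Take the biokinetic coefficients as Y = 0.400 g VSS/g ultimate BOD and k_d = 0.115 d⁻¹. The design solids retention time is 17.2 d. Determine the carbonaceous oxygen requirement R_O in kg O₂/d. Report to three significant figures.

R_O ≈ 291 kg O₂/d

Correct the yield for decay: Y_obs = Y/(1 + k_d θ_c) = 0.400 / (1 + 0.115 × 17.2) = 0.400 / 2.978 = 0.1343.
Q·(S₀ − S) = 1840 × (199 − 3.86) × 10⁻³ = 359.1 kg/d removed.
Net sludge production P_X = 0.1343 × 359.1 = 48.23 kg VSS/d.
Carbonaceous O₂ demand = substrate oxidised − cell-mass equivalent = 359.1 − 1.42 × 48.23 = 290.6 kg O₂/d.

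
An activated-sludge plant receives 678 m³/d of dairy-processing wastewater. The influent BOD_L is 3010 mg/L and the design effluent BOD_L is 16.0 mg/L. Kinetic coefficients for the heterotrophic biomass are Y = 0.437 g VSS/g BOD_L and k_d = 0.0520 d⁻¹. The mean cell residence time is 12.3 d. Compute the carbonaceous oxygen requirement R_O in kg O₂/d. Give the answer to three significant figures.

R_O ≈ 1260 kg O₂/d

Correct the yield for decay: Y_obs = Y/(1 + k_d θ_c) = 0.437 / (1 + 0.0520 × 12.3) = 0.437 / 1.640 = 0.2665.
ΔS = 3010 − 16.0 = 2994 mg/L, so the substrate removal rate is 678 × 2994/1000 = 2030 kg BOD_L/d.
Biomass synthesised: P_X = Y_obs × 2030 = 541.0 kg VSS/d.
R_O = Q·ΔS − 1.42 P_X = 2030 − 768.3 = 1262 kg O₂/d.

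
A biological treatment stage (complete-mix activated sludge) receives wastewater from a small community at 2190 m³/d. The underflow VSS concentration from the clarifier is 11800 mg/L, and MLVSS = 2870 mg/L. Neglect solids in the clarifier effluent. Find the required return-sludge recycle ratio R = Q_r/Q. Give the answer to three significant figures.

Solids balance on the clarifier gives (1+R)X = R·X_r, so R = X/(X_r − X) = 2870 / (11800 − 2870) = 0.3214.

R ≈ 0.321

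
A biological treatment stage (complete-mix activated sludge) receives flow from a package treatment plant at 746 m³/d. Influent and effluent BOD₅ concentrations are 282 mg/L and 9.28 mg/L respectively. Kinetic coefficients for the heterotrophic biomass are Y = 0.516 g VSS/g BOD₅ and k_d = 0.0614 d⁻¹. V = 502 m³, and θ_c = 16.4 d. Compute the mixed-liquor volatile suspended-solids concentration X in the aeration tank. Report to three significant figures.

Solving the biomass balance for X: X = Y Q (S₀−S) θ_c / [V (1+k_d θ_c)] = 0.516 × 746 × (282 − 9.28) × 16.4 / [502 × (1 + 0.0614 × 16.4)] = 1709 mg/L.

X ≈ 1710 mg/L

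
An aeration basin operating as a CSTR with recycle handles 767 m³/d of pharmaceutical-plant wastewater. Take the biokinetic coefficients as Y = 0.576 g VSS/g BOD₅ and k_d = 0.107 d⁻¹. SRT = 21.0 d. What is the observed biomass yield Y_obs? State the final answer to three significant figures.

Observed yield with endogenous decay: Y_obs = Y / (1 + k_d·θ_c) = 0.576 / (1 + 0.107 × 21.0) = 0.576 / 3.247 = 0.1774 g VSS/g BOD₅.

Y_obs ≈ 0.177 g VSS/g BOD₅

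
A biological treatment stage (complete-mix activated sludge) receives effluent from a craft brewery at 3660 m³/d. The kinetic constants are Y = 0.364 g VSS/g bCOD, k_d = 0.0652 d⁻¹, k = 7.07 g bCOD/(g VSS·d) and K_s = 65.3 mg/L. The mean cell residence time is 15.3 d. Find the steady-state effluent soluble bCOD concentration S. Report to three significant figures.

S ≈ 3.49 mg/L

Effluent substrate depends only on kinetics and SRT: S = K_s(1 + k_d θ_c) / [θ_c(Yk − k_d) − 1] = 65.3 × (1 + 0.0652 × 15.3) / [15.3 × (0.364 × 7.07 − 0.0652) − 1] = 130.4 / 37.38 = 3.490 mg/L.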